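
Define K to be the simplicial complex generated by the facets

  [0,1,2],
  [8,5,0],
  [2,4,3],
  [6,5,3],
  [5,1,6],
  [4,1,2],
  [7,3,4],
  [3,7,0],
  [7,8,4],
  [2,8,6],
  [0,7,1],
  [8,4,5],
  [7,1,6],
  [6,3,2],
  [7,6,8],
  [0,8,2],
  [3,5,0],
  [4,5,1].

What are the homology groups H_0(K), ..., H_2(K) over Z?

H_0 = Z,  H_1 = Z^2,  H_2 = Z.

Order the vertices as 0 < 1 < 2 < 3 < 4 < 5 < 6 < 7 < 8. Listing each simplex with vertices in this order, K has dimension 2 with simplices:

  0-simplices (9): [0], [1], [2], [3], [4], [5], [6], [7], [8]
  1-simplices (27): (27 of them)
  2-simplices (18): [0,1,2], [0,1,7], [0,2,8], [0,3,5], [0,3,7], [0,5,8], [1,2,4], [1,4,5], [1,5,6], [1,6,7], [2,3,4], [2,3,6], [2,6,8], [3,4,7], [3,5,6], [4,5,8], [4,7,8], [6,7,8]

so the chain groups are C_0 ≅ Z^9, C_1 ≅ Z^27, C_2 ≅ Z^18.

Boundary ∂_1: C_1 → C_0 is given by ∂[p,q] = [q] − [p].
This gives a 9×27 integer matrix of rank 8; reducing to Smith normal form yields diagonal entries (1,1,1,1,1,1,1,1).

∂_2: C_2 → C_1 maps a triangle to the signed sum of its edges. For instance
  ∂[6,7,8] = [7,8] − [6,8] + [6,7],
  ∂[0,1,7] = [1,7] − [0,7] + [0,1].
The resulting 27×18 matrix has rank 17, and its Smith normal form has invariant factors (1,1,1,1,1,1,1,1,1,1,1,1,1,1,1,1,1).

Reading off H_k = ker ∂_k / im ∂_{k+1}:

  H_0: rank C_0 − rank ∂_1 = 9 − 8 = 1, and the invariant factors of ∂_1 are all 1, so H_0 = Z.
  H_1: rank ker ∂_1 − rank ∂_2 = (27 − 8) − 17 = 2, and the invariant factors of ∂_2 are all 1, so H_1 = Z^2.
  H_2: rank ker ∂_2 − rank ∂_3 = (18 − 17) − 0 = 1, and there is no ∂_3, so H_2 = Z.

As a check, the Euler characteristic is 9 − 27 + 18 = 0, which agrees with 1 − 2 + 1 = 0.
(K is a triangulation of the torus T^2.)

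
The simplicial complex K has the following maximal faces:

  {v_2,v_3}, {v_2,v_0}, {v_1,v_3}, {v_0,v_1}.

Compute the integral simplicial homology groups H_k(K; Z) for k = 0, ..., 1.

H_0 ≅ Z,  H_1 ≅ Z.

K has 4 vertices, 4 edges.
rank ∂_0 = 0, rank ∂_1 = 3 ⇒ b_0 = 4 − 0 − 3 = 1; all invariant factors of ∂_1 are 1 so no torsion. So H_0 = Z.
rank ∂_1 = 3, rank ∂_2 = 0 ⇒ b_1 = 4 − 3 − 0 = 1. So H_1 = Z.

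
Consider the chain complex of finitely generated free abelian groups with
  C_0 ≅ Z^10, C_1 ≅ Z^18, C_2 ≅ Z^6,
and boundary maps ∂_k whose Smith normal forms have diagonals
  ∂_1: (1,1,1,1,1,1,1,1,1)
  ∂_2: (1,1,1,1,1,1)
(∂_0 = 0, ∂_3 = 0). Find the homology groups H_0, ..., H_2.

H_0 = Z,  H_1 = Z^3,  H_2 = 0.

H_0: b_0 = 10 − 0 − 9 = 1; torsion from ∂_1 factors > 1: none. So H_0 = Z.
H_1: b_1 = 18 − 9 − 6 = 3; torsion from ∂_2 factors > 1: none. So H_1 = Z^3.
H_2: b_2 = 6 − 6 − 0 = 0; torsion from ∂_3 factors > 1: none. So H_2 = 0.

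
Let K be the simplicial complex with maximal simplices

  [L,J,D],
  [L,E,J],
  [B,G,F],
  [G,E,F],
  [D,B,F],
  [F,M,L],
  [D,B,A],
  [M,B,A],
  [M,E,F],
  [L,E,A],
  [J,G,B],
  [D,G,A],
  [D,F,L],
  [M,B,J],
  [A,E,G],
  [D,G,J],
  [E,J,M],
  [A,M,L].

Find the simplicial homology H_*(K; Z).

H_0 = Z,  H_1 = Z ⊕ Z/2,  H_2 = 0.

Take the total order A < B < D < E < F < G < J < L < M on the vertex set. Then K (dimension 2) consists of the simplices:

  0-simplices (9): A, B, D, E, F, G, J, L, M
  1-simplices (27): AB, AD, AE, AG, AL, AM, BD, BF, BG, BJ, BM, DF, DG, DJ, DL, EF, EG, EJ, EL, EM, FG, FL, FM, GJ, JL, JM, LM
  2-simplices (18): ABD, ABM, ADG, AEG, AEL, ALM, BDF, BFG, BGJ, BJM, DFL, DGJ, DJL, EFG, EFM, EJL, EJM, FLM

giving chain groups C_0 ≅ Z^9, C_1 ≅ Z^27, C_2 ≅ Z^18.

Boundary ∂_1: C_1 → C_0 sends each edge [p,q] (with p < q) to q − p. For instance
  ∂DF = F − D.
The resulting 9×27 matrix has rank 8, and its Smith normal form has invariant factors (1,1,1,1,1,1,1,1).

∂_2: C_2 → C_1 acts by ∂[p,q,r] = [q,r] − [p,r] + [p,q]. For instance
  ∂BJM = JM − BM + BJ,
  ∂DGJ = GJ − DJ + DG.
The 27×18 boundary matrix has rank 18 and Smith normal form diag(1,1,1,1,1,1,1,1,1,1,1,1,1,1,1,1,1,2).

From H_k ≅ ker(∂_k) / im(∂_{k+1}) we obtain:

  H_0: rank C_0 − rank ∂_1 = 9 − 8 = 1, and the invariant factors of ∂_1 are all 1, so H_0 ≅ Z.
  H_1: rank ker ∂_1 − rank ∂_2 = (27 − 8) − 18 = 1, and ∂_2 has invariant factor 2 > 1, so H_1 ≅ Z ⊕ Z/2.
  H_2: rank ker ∂_2 − rank ∂_3 = (18 − 18) − 0 = 0, and there is no ∂_3, so H_2 ≅ 0.

(K is a triangulation of the Klein bottle.)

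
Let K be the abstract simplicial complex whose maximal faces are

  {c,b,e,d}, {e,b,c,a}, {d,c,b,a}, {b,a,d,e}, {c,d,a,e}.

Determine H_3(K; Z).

H_3 ≅ Z.

Fix the vertex order a < b < c < d < e and write every simplex with vertices in increasing order. Then dim K = 3 and the simplices of K are:

  0-simplices (5): a, b, c, d, e
  1-simplices (10): ab, ac, ad, ae, bc, bd, be, cd, ce, de
  2-simplices (10): abc, abd, abe, acd, ace, ade, bcd, bce, bde, cde
  3-simplices (5): abcd, abce, abde, acde, bcde

so the chain groups are C_0 ≅ Z^5, C_1 ≅ Z^10, C_2 ≅ Z^10, C_3 ≅ Z^5.

The boundary map ∂_1: C_1 → C_0 sends each edge [p,q] (with p < q) to q − p.
This gives a 5×10 integer matrix of rank 4; reducing to Smith normal form yields diagonal entries (1,1,1,1).

∂_2: C_2 → C_1 maps a triangle to the signed sum of its edges. For instance
  ∂abe = be − ae + ab,
  ∂acd = cd − ad + ac.
The 10×10 boundary matrix has rank 6 and Smith normal form diag(1,1,1,1,1,1).

Boundary ∂_3: C_3 → C_2 sends each 3-simplex σ to the alternating sum Σ_i (−1)^i (σ with its i-th vertex removed). For instance
  ∂acde = cde − ade + ace − acd,
  ∂abce = bce − ace + abe − abc.
The 10×5 boundary matrix has rank 4 and Smith normal form diag(1,1,1,1).

Computing H_k = (kernel of ∂_k) / (image of ∂_{k+1}):

  H_3: rank ker ∂_3 − rank ∂_4 = (5 − 4) − 0 = 1, and there is no ∂_4, so H_3 ≅ Z.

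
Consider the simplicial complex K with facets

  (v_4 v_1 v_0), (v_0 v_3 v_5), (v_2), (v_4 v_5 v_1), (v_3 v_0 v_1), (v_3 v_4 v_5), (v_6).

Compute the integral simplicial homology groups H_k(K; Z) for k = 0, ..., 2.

Fix the vertex order v_0 < v_1 < v_2 < v_3 < v_4 < v_5 < v_6 and write every simplex with vertices in increasing order. Then dim K = 2 and the simplices of K are:

  0-simplices (7): [v_0], [v_1], [v_2], [v_3], [v_4], [v_5], [v_6]
  1-simplices (10): [v_0,v_1], [v_0,v_3], [v_0,v_4], [v_0,v_5], [v_1,v_3], [v_1,v_4], [v_1,v_5], [v_3,v_4], [v_3,v_5], [v_4,v_5]
  2-simplices (5): [v_0,v_1,v_3], [v_0,v_1,v_4], [v_0,v_3,v_5], [v_1,v_4,v_5], [v_3,v_4,v_5]

Hence C_0 ≅ Z^7, C_1 ≅ Z^10, C_2 ≅ Z^5.

The boundary map ∂_1: C_1 → C_0 maps an edge to its endpoints' difference, ∂[p,q] = q − p. For instance
  ∂[v_0,v_5] = [v_5] − [v_0].
The resulting 7×10 matrix has rank 4, and its Smith normal form has invariant factors (1,1,1,1).

Boundary ∂_2: C_2 → C_1 acts by ∂[p,q,r] = [q,r] − [p,r] + [p,q]. For instance
  ∂[v_0,v_1,v_4] = [v_1,v_4] − [v_0,v_4] + [v_0,v_1],
  ∂[v_3,v_4,v_5] = [v_4,v_5] − [v_3,v_5] + [v_3,v_4].
As a 10×5 matrix over Z this has rank 5, with invariant factors (1,1,1,1,1).

Reading off H_k = ker ∂_k / im ∂_{k+1}:

  H_0: rank C_0 − rank ∂_1 = 7 − 4 = 3, and the invariant factors of ∂_1 are all 1, so H_0 ≅ Z^3.
  H_1: rank ker ∂_1 − rank ∂_2 = (10 − 4) − 5 = 1, and the invariant factors of ∂_2 are all 1, so H_1 ≅ Z.
  H_2: rank ker ∂_2 − rank ∂_3 = (5 − 5) − 0 = 0, and there is no ∂_3, so H_2 ≅ 0.

(K is a triangulation of the disjoint union of the Möbius band and a set of 2 points.)

H_0 ≅ Z^3,  H_1 ≅ Z,  H_2 = 0.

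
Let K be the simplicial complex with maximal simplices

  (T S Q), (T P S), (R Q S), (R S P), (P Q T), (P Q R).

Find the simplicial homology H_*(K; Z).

H_0 = Z,  H_1 = 0,  H_2 = Z.

We work with the vertex ordering P < Q < R < S < T. The simplices of K, each written with vertices in increasing order, are:

  0-simplices (5): P, Q, R, S, T
  1-simplices (9): PQ, PR, PS, PT, QR, QS, QT, RS, ST
  2-simplices (6): PQR, PQT, PRS, PST, QRS, QST

Hence C_0 ≅ Z^5, C_1 ≅ Z^9, C_2 ≅ Z^6.

Boundary ∂_1: C_1 → C_0 sends each edge [p,q] (with p < q) to q − p.
This gives a 5×9 integer matrix of rank 4; reducing to Smith normal form yields diagonal entries (1,1,1,1).

Boundary ∂_2: C_2 → C_1 sends each 2-simplex [p,q,r] to [q,r] − [p,r] + [p,q]. For instance
  ∂PRS = RS − PS + PR,
  ∂PST = ST − PT + PS.
The 9×6 boundary matrix has rank 5 and Smith normal form diag(1,1,1,1,1).

Computing H_k = (kernel of ∂_k) / (image of ∂_{k+1}):

  H_0: rank C_0 − rank ∂_1 = 5 − 4 = 1, and the invariant factors of ∂_1 are all 1, so H_0 = Z.
  H_1: rank ker ∂_1 − rank ∂_2 = (9 − 4) − 5 = 0, and the invariant factors of ∂_2 are all 1, so H_1 = 0.
  H_2: rank ker ∂_2 − rank ∂_3 = (6 − 5) − 0 = 1, and there is no ∂_3, so H_2 = Z.

(K is a triangulation of the 2-sphere S^2.)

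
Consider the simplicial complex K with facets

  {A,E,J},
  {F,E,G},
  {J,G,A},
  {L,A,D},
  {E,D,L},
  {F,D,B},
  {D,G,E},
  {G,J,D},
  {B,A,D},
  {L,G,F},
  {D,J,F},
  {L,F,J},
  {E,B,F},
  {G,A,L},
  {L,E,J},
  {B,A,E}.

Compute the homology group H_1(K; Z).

H_1 ≅ Z^2.

Order the vertices as A < B < D < E < F < G < J < L. Listing each simplex with vertices in this order, K has dimension 2 with simplices:

  0-simplices (8): A, B, D, E, F, G, J, L
  1-simplices (24): AB, AD, AE, AG, AJ, AL, BD, BE, BF, DE, DF, DG, DJ, DL, EF, EG, EJ, EL, FG, FJ, FL, GJ, GL, JL
  2-simplices (16): ABD, ABE, ADL, AEJ, AGJ, AGL, BDF, BEF, DEG, DEL, DFJ, DGJ, EFG, EJL, FGL, FJL

so the chain groups are C_0 ≅ Z^8, C_1 ≅ Z^24, C_2 ≅ Z^16.

∂_1: C_1 → C_0 sends each edge [p,q] (with p < q) to q − p.
The 8×24 boundary matrix has rank 7 and Smith normal form diag(1,1,1,1,1,1,1).

Boundary ∂_2: C_2 → C_1 acts by ∂[p,q,r] = [q,r] − [p,r] + [p,q]. For instance
  ∂DEL = EL − DL + DE,
  ∂FGL = GL − FL + FG.
The resulting 24×16 matrix has rank 15, and its Smith normal form has invariant factors (1,1,1,1,1,1,1,1,1,1,1,1,1,1,1).

Reading off H_k = ker ∂_k / im ∂_{k+1}:

  H_1: rank ker ∂_1 − rank ∂_2 = (24 − 7) − 15 = 2, and the invariant factors of ∂_2 are all 1, so H_1 ≅ Z^2.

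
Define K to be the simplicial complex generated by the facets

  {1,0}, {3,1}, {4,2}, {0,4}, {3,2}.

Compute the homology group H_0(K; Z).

Fix the vertex order 0 < 1 < 2 < 3 < 4 and write every simplex with vertices in increasing order. Then dim K = 1 and the simplices of K are:

  0-simplices (5): [0], [1], [2], [3], [4]
  1-simplices (5): [0,1], [0,4], [1,3], [2,3], [2,4]

giving chain groups C_0 ≅ Z^5, C_1 ≅ Z^5.

Boundary ∂_1: C_1 → C_0 sends each edge [p,q] (with p < q) to q − p.
The 5×5 boundary matrix has rank 4 and Smith normal form diag(1,1,1,1).

Reading off H_k = ker ∂_k / im ∂_{k+1}:

  H_0: rank C_0 − rank ∂_1 = 5 − 4 = 1, and the invariant factors of ∂_1 are all 1, so H_0 ≅ Z.

H_0 = Z.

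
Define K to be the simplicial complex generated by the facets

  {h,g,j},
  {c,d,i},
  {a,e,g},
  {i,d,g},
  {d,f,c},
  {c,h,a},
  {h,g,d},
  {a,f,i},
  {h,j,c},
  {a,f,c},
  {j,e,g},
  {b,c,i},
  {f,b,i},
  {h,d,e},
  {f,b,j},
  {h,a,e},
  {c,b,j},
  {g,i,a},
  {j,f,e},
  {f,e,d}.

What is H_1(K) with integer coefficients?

H_1 = Z ⊕ Z/2.

Fix the vertex order a < b < c < d < e < f < g < h < i < j and write every simplex with vertices in increasing order. Then dim K = 2 and the simplices of K are:

  0-simplices (10): a, b, c, d, e, f, g, h, i, j
  1-simplices (30): ac, ae, af, ag, ah, ai, bc, bf, bi, bj, cd, cf, ch, ci, cj, de, df, dg, dh, di, ef, eg, eh, ej, fi, fj, gh, gi, gj, hj
  2-simplices (20): acf, ach, aeg, aeh, afi, agi, bci, bcj, bfi, bfj, cdf, cdi, chj, def, deh, dgh, dgi, efj, egj, ghj

giving chain groups C_0 ≅ Z^10, C_1 ≅ Z^30, C_2 ≅ Z^20.

The boundary map ∂_1: C_1 → C_0 sends each edge [p,q] (with p < q) to q − p. For instance
  ∂gi = i − g.
As a 10×30 matrix over Z this has rank 9, with invariant factors (1,1,1,1,1,1,1,1,1).

Boundary ∂_2: C_2 → C_1 acts by ∂[p,q,r] = [q,r] − [p,r] + [p,q]. For instance
  ∂cdi = di − ci + cd,
  ∂agi = gi − ai + ag.
The 30×20 boundary matrix has rank 20 and Smith normal form diag(1,1,1,1,1,1,1,1,1,1,1,1,1,1,1,1,1,1,1,2).

Computing H_k = (kernel of ∂_k) / (image of ∂_{k+1}):

  H_1: rank ker ∂_1 − rank ∂_2 = (30 − 9) − 20 = 1, and ∂_2 has invariant factor 2 > 1, so H_1 ≅ Z ⊕ Z/2.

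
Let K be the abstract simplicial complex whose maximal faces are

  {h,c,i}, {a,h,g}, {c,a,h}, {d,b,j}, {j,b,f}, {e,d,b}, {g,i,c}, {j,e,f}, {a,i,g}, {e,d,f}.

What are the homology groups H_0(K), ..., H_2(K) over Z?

H_0 = Z^2,  H_1 = Z^2,  H_2 = 0.

Fix the vertex order a < b < c < d < e < f < g < h < i < j and write every simplex with vertices in increasing order. Then dim K = 2 and the simplices of K are:

  0-simplices (10): a, b, c, d, e, f, g, h, i, j
  1-simplices (20): ac, ag, ah, ai, bd, be, bf, bj, cg, ch, ci, de, df, dj, ef, ej, fj, gh, gi, hi
  2-simplices (10): ach, agh, agi, bde, bdj, bfj, cgi, chi, def, efj

so the chain groups are C_0 ≅ Z^10, C_1 ≅ Z^20, C_2 ≅ Z^10.

Boundary ∂_1: C_1 → C_0 sends each edge [p,q] (with p < q) to q − p. For instance
  ∂gi = i − g.
As a 10×20 matrix over Z this has rank 8, with invariant factors (1,1,1,1,1,1,1,1).

Boundary ∂_2: C_2 → C_1 sends each 2-simplex [p,q,r] to [q,r] − [p,r] + [p,q]. For instance
  ∂cgi = gi − ci + cg,
  ∂bdj = dj − bj + bd.
The resulting 20×10 matrix has rank 10, and its Smith normal form has invariant factors (1,1,1,1,1,1,1,1,1,1).

Now H_k = ker ∂_k / im ∂_{k+1}, so:

  H_0: rank C_0 − rank ∂_1 = 10 − 8 = 2, and the invariant factors of ∂_1 are all 1, so H_0 = Z^2.
  H_1: rank ker ∂_1 − rank ∂_2 = (20 − 8) − 10 = 2, and the invariant factors of ∂_2 are all 1, so H_1 = Z^2.
  H_2: rank ker ∂_2 − rank ∂_3 = (10 − 10) − 0 = 0, and there is no ∂_3, so H_2 = 0.

(K is a triangulation of the disjoint union of the Möbius band and the Möbius band.)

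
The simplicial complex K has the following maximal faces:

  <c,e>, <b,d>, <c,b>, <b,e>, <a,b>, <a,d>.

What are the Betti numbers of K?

b_0 = 1, b_1 = 2.

We work with the vertex ordering a < b < c < d < e. The simplices of K, each written with vertices in increasing order, are:

  0-simplices (5): a, b, c, d, e
  1-simplices (6): ab, ad, bc, bd, be, ce

so the chain groups are C_0 ≅ Z^5, C_1 ≅ Z^6.

Boundary ∂_1: C_1 → C_0 sends each edge [p,q] (with p < q) to q − p. For instance
  ∂bd = d − b.
This gives a 5×6 integer matrix of rank 4; reducing to Smith normal form yields diagonal entries (1,1,1,1).

From H_k ≅ ker(∂_k) / im(∂_{k+1}) we obtain:

  H_0: rank C_0 − rank ∂_1 = 5 − 4 = 1, and the invariant factors of ∂_1 are all 1, so H_0 ≅ Z.
  H_1: rank ker ∂_1 − rank ∂_2 = (6 − 4) − 0 = 2, and there is no ∂_2, so H_1 ≅ Z^2.

As a check, the Euler characteristic is 5 − 6 = -1, which agrees with 1 − 2 = -1.

Hence the Betti numbers are b_0 = 1, b_1 = 2.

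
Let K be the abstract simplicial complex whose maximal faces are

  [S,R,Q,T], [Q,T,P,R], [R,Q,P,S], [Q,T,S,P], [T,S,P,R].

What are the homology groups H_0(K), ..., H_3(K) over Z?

We work with the vertex ordering P < Q < R < S < T. The simplices of K, each written with vertices in increasing order, are:

  0-simplices (5): P, Q, R, S, T
  1-simplices (10): PQ, PR, PS, PT, QR, QS, QT, RS, RT, ST
  2-simplices (10): PQR, PQS, PQT, PRS, PRT, PST, QRS, QRT, QST, RST
  3-simplices (5): PQRS, PQRT, PQST, PRST, QRST

Hence C_0 ≅ Z^5, C_1 ≅ Z^10, C_2 ≅ Z^10, C_3 ≅ Z^5.

The boundary map ∂_1: C_1 → C_0 sends each edge [p,q] (with p < q) to q − p.
As a 5×10 matrix over Z this has rank 4, with invariant factors (1,1,1,1).

The boundary map ∂_2: C_2 → C_1 maps a triangle to the signed sum of its edges. For instance
  ∂PQR = QR − PR + PQ,
  ∂RST = ST − RT + RS.
The resulting 10×10 matrix has rank 6, and its Smith normal form has invariant factors (1,1,1,1,1,1).

Boundary ∂_3: C_3 → C_2 sends each 3-simplex σ to the alternating sum Σ_i (−1)^i (σ with its i-th vertex removed). For instance
  ∂PQRT = QRT − PRT + PQT − PQR,
  ∂PQRS = QRS − PRS + PQS − PQR.
As a 10×5 matrix over Z this has rank 4, with invariant factors (1,1,1,1).

Reading off H_k = ker ∂_k / im ∂_{k+1}:

  H_0: rank C_0 − rank ∂_1 = 5 − 4 = 1, and the invariant factors of ∂_1 are all 1, so H_0 ≅ Z.
  H_1: rank ker ∂_1 − rank ∂_2 = (10 − 4) − 6 = 0, and the invariant factors of ∂_2 are all 1, so H_1 ≅ 0.
  H_2: rank ker ∂_2 − rank ∂_3 = (10 − 6) − 4 = 0, and the invariant factors of ∂_3 are all 1, so H_2 ≅ 0.
  H_3: rank ker ∂_3 − rank ∂_4 = (5 − 4) − 0 = 1, and there is no ∂_4, so H_3 ≅ Z.

As a check, the Euler characteristic is 5 − 10 + 10 − 5 = 0, which agrees with 1 − 0 + 0 − 1 = 0.

H_0 = Z,  H_1 = 0,  H_2 = 0,  H_3 = Z.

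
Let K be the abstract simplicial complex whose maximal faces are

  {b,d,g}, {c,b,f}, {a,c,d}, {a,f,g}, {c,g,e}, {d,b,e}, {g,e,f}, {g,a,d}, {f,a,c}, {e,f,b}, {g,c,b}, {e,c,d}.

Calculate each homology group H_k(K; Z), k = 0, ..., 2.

H_0 ≅ Z,  H_1 ≅ Z/2,  H_2 = 0.

Fix the vertex order a < b < c < d < e < f < g and write every simplex with vertices in increasing order. Then dim K = 2 and the simplices of K are:

  0-simplices (7): a, b, c, d, e, f, g
  1-simplices (18): ac, ad, af, ag, bc, bd, be, bf, bg, cd, ce, cf, cg, de, dg, ef, eg, fg
  2-simplices (12): acd, acf, adg, afg, bcf, bcg, bde, bdg, bef, cde, ceg, efg

Hence C_0 ≅ Z^7, C_1 ≅ Z^18, C_2 ≅ Z^12.

The boundary map ∂_1: C_1 → C_0 sends each edge [p,q] (with p < q) to q − p. For instance
  ∂be = e − b.
This gives a 7×18 integer matrix of rank 6; reducing to Smith normal form yields diagonal entries (1,1,1,1,1,1).

The boundary map ∂_2: C_2 → C_1 acts by ∂[p,q,r] = [q,r] − [p,r] + [p,q]. For instance
  ∂bcf = cf − bf + bc,
  ∂cde = de − ce + cd.
As a 18×12 matrix over Z this has rank 12, with invariant factors (1,1,1,1,1,1,1,1,1,1,1,2).

Now H_k = ker ∂_k / im ∂_{k+1}, so:

  H_0: rank C_0 − rank ∂_1 = 7 − 6 = 1, and the invariant factors of ∂_1 are all 1, so H_0 = Z.
  H_1: rank ker ∂_1 − rank ∂_2 = (18 − 6) − 12 = 0, and ∂_2 has invariant factor 2 > 1, so H_1 = Z/2.
  H_2: rank ker ∂_2 − rank ∂_3 = (12 − 12) − 0 = 0, and there is no ∂_3, so H_2 = 0.

(K is a triangulation of the real projective plane RP^2.)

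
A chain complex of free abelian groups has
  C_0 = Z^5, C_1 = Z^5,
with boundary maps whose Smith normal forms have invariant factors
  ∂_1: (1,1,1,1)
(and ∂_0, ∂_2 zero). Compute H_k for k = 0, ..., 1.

H_0: b_0 = 5 − 0 − 4 = 1; torsion from ∂_1 factors > 1: none. So H_0 ≅ Z.
H_1: b_1 = 5 − 4 − 0 = 1; torsion from ∂_2 factors > 1: none. So H_1 ≅ Z.

H_0 ≅ Z,  H_1 ≅ Z.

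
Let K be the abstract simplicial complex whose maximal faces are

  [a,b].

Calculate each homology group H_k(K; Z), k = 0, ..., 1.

Fix the vertex order a < b and write every simplex with vertices in increasing order. Then dim K = 1 and the simplices of K are:

  0-simplices (2): a, b
  1-simplices (1): ab

Hence C_0 ≅ Z^2, C_1 ≅ Z^1.

∂_1: C_1 → C_0 sends each edge [p,q] (with p < q) to q − p. For instance
  ∂ab = b − a.
As a 2×1 matrix over Z this has rank 1, with invariant factors (1).

From H_k ≅ ker(∂_k) / im(∂_{k+1}) we obtain:

  H_0: rank C_0 − rank ∂_1 = 2 − 1 = 1, and the invariant factors of ∂_1 are all 1, so H_0 ≅ Z.
  H_1: rank ker ∂_1 − rank ∂_2 = (1 − 1) − 0 = 0, and there is no ∂_2, so H_1 ≅ 0.

As a check, the Euler characteristic is 2 − 1 = 1, which agrees with 1 − 0 = 1.

H_0 ≅ Z,  H_1 = 0.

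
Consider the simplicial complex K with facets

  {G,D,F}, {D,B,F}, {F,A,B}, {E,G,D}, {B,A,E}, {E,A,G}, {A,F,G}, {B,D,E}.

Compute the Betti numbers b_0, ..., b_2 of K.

Fix the vertex order A < B < D < E < F < G and write every simplex with vertices in increasing order. Then dim K = 2 and the simplices of K are:

  0-simplices (6): A, B, D, E, F, G
  1-simplices (12): AB, AE, AF, AG, BD, BE, BF, DE, DF, DG, EG, FG
  2-simplices (8): ABE, ABF, AEG, AFG, BDE, BDF, DEG, DFG

Hence C_0 ≅ Z^6, C_1 ≅ Z^12, C_2 ≅ Z^8.

The boundary map ∂_1: C_1 → C_0 maps an edge to its endpoints' difference, ∂[p,q] = q − p. For instance
  ∂BF = F − B.
This gives a 6×12 integer matrix of rank 5; reducing to Smith normal form yields diagonal entries (1,1,1,1,1).

∂_2: C_2 → C_1 maps a triangle to the signed sum of its edges. For instance
  ∂AEG = EG − AG + AE,
  ∂BDF = DF − BF + BD.
The 12×8 boundary matrix has rank 7 and Smith normal form diag(1,1,1,1,1,1,1).

From H_k ≅ ker(∂_k) / im(∂_{k+1}) we obtain:

  H_0: rank C_0 − rank ∂_1 = 6 − 5 = 1, and the invariant factors of ∂_1 are all 1, so H_0 ≅ Z.
  H_1: rank ker ∂_1 − rank ∂_2 = (12 − 5) − 7 = 0, and the invariant factors of ∂_2 are all 1, so H_1 ≅ 0.
  H_2: rank ker ∂_2 − rank ∂_3 = (8 − 7) − 0 = 1, and there is no ∂_3, so H_2 ≅ Z.

Hence the Betti numbers are b_0 = 1, b_1 = 0, b_2 = 1.

b_0 = 1, b_1 = 0, b_2 = 1.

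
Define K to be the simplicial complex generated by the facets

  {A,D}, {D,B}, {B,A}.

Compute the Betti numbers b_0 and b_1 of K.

Order the vertices as A < B < D. Listing each simplex with vertices in this order, K has dimension 1 with simplices:

  0-simplices (3): A, B, D
  1-simplices (3): AB, AD, BD

giving chain groups C_0 ≅ Z^3, C_1 ≅ Z^3.

Boundary ∂_1: C_1 → C_0 sends each edge [p,q] (with p < q) to q − p. For instance
  ∂AD = D − A.
As a 3×3 matrix over Z this has rank 2, with invariant factors (1,1).

From H_k ≅ ker(∂_k) / im(∂_{k+1}) we obtain:

  H_0: rank C_0 − rank ∂_1 = 3 − 2 = 1, and the invariant factors of ∂_1 are all 1, so H_0 = Z.
  H_1: rank ker ∂_1 − rank ∂_2 = (3 − 2) − 0 = 1, and there is no ∂_2, so H_1 = Z.

(K is a triangulation of the circle S^1.)

Hence the Betti numbers are b_0 = 1, b_1 = 1.

b_0 = 1, b_1 = 1.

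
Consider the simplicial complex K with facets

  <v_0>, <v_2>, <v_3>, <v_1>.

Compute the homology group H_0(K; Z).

Fix the vertex order v_0 < v_1 < v_2 < v_3 and write every simplex with vertices in increasing order. Then dim K = 0 and the simplices of K are:

  0-simplices (4): [v_0], [v_1], [v_2], [v_3]

Hence C_0 ≅ Z^4.

Reading off H_k = ker ∂_k / im ∂_{k+1}:

  H_0: rank C_0 − rank ∂_1 = 4 − 0 = 4, and there is no ∂_1, so H_0 = Z^4.

(K is a triangulation of a set of 4 points.)

H_0 ≅ Z^4.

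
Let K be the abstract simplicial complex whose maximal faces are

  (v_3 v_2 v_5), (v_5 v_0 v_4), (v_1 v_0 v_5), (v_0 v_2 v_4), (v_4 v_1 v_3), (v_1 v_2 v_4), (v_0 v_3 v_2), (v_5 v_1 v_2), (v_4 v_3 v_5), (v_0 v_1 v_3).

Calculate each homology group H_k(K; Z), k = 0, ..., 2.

K has 6 vertices, 15 edges, 10 triangles.
rank ∂_0 = 0, rank ∂_1 = 5 ⇒ b_0 = 6 − 0 − 5 = 1; all invariant factors of ∂_1 are 1 so no torsion. So H_0 ≅ Z.
rank ∂_1 = 5, rank ∂_2 = 10 ⇒ b_1 = 15 − 5 − 10 = 0; ∂_2 has invariant factor(s) [2] giving torsion. So H_1 ≅ Z_2.
rank ∂_2 = 10, rank ∂_3 = 0 ⇒ b_2 = 10 − 10 − 0 = 0. So H_2 ≅ 0.

H_0 = Z,  H_1 = Z_2,  H_2 = 0.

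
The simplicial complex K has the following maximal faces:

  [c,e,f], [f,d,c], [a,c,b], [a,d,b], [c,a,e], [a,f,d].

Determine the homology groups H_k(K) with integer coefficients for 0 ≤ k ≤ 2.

H_0 = Z,  H_1 = Z,  H_2 = 0.

Order the vertices as a < b < c < d < e < f. Listing each simplex with vertices in this order, K has dimension 2 with simplices:

  0-simplices (6): a, b, c, d, e, f
  1-simplices (12): ab, ac, ad, ae, af, bc, bd, cd, ce, cf, df, ef
  2-simplices (6): abc, abd, ace, adf, cdf, cef

so the chain groups are C_0 ≅ Z^6, C_1 ≅ Z^12, C_2 ≅ Z^6.

The boundary map ∂_1: C_1 → C_0 is given by ∂[p,q] = [q] − [p].
The 6×12 boundary matrix has rank 5 and Smith normal form diag(1,1,1,1,1).

Boundary ∂_2: C_2 → C_1 sends each 2-simplex [p,q,r] to [q,r] − [p,r] + [p,q]. For instance
  ∂abc = bc − ac + ab,
  ∂cef = ef − cf + ce.
The resulting 12×6 matrix has rank 6, and its Smith normal form has invariant factors (1,1,1,1,1,1).

Computing H_k = (kernel of ∂_k) / (image of ∂_{k+1}):

  H_0: rank C_0 − rank ∂_1 = 6 − 5 = 1, and the invariant factors of ∂_1 are all 1, so H_0 = Z.
  H_1: rank ker ∂_1 − rank ∂_2 = (12 − 5) − 6 = 1, and the invariant factors of ∂_2 are all 1, so H_1 = Z.
  H_2: rank ker ∂_2 − rank ∂_3 = (6 − 6) − 0 = 0, and there is no ∂_3, so H_2 = 0.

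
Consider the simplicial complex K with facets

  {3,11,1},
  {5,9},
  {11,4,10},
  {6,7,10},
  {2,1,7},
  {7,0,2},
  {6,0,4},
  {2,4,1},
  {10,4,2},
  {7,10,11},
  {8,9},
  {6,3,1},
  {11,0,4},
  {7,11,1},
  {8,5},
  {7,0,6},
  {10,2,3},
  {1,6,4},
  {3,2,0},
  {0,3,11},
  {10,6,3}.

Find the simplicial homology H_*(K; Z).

Order the vertices as 0 < 1 < 2 < 3 < 4 < 5 < 6 < 7 < 8 < 9 < 10 < 11. Listing each simplex with vertices in this order, K has dimension 2 with simplices:

  0-simplices (12): [0], [1], [2], [3], [4], [5], [6], [7], [8], [9], [10], [11]
  1-simplices (30): (30 of them)
  2-simplices (18): (18 of them)

giving chain groups C_0 ≅ Z^12, C_1 ≅ Z^30, C_2 ≅ Z^18.

The boundary map ∂_1: C_1 → C_0 is given by ∂[p,q] = [q] − [p].
The resulting 12×30 matrix has rank 10, and its Smith normal form has invariant factors (1,1,1,1,1,1,1,1,1,1).

Boundary ∂_2: C_2 → C_1 maps a triangle to the signed sum of its edges. For instance
  ∂[0,2,3] = [2,3] − [0,3] + [0,2],
  ∂[1,3,6] = [3,6] − [1,6] + [1,3].
The resulting 30×18 matrix has rank 17, and its Smith normal form has invariant factors (1,1,1,1,1,1,1,1,1,1,1,1,1,1,1,1,1).

Reading off H_k = ker ∂_k / im ∂_{k+1}:

  H_0: rank C_0 − rank ∂_1 = 12 − 10 = 2, and the invariant factors of ∂_1 are all 1, so H_0 = Z^2.
  H_1: rank ker ∂_1 − rank ∂_2 = (30 − 10) − 17 = 3, and the invariant factors of ∂_2 are all 1, so H_1 = Z^3.
  H_2: rank ker ∂_2 − rank ∂_3 = (18 − 17) − 0 = 1, and there is no ∂_3, so H_2 = Z.

As a check, the Euler characteristic is 12 − 30 + 18 = 0, which agrees with 2 − 3 + 1 = 0.

H_0 ≅ Z^2,  H_1 ≅ Z^3,  H_2 ≅ Z.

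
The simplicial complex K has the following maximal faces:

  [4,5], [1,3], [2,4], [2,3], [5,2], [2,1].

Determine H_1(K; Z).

H_1 ≅ Z^2.

Order the vertices as 1 < 2 < 3 < 4 < 5. Listing each simplex with vertices in this order, K has dimension 1 with simplices:

  0-simplices (5): [1], [2], [3], [4], [5]
  1-simplices (6): [1,2], [1,3], [2,3], [2,4], [2,5], [4,5]

giving chain groups C_0 ≅ Z^5, C_1 ≅ Z^6.

The boundary map ∂_1: C_1 → C_0 maps an edge to its endpoints' difference, ∂[p,q] = q − p.
As a 5×6 matrix over Z this has rank 4, with invariant factors (1,1,1,1).

From H_k ≅ ker(∂_k) / im(∂_{k+1}) we obtain:

  H_1: rank ker ∂_1 − rank ∂_2 = (6 − 4) − 0 = 2, and there is no ∂_2, so H_1 ≅ Z^2.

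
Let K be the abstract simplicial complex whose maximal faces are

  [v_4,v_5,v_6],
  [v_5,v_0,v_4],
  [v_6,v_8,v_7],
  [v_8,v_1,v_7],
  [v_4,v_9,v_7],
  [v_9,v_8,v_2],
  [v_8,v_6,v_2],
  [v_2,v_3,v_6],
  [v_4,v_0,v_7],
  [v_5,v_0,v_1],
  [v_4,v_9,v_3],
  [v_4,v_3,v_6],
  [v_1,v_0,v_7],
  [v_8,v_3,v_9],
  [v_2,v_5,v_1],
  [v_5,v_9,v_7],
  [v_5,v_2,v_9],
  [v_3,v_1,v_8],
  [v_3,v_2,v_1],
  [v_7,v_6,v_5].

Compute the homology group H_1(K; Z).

H_1 = Z ⊕ Z/2.

K has 10 vertices, 30 edges, 20 triangles.
rank ∂_1 = 9, rank ∂_2 = 20 ⇒ b_1 = 30 − 9 − 20 = 1; ∂_2 has invariant factor(s) [2] giving torsion. So H_1 ≅ Z ⊕ Z/2.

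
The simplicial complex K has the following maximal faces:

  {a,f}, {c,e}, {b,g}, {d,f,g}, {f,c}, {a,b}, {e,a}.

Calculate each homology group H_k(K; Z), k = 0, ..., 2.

H_0 = Z,  H_1 = Z^2,  H_2 = 0.

Order the vertices as a < b < c < d < e < f < g. Listing each simplex with vertices in this order, K has dimension 2 with simplices:

  0-simplices (7): a, b, c, d, e, f, g
  1-simplices (9): ab, ae, af, bg, ce, cf, df, dg, fg
  2-simplices (1): dfg

giving chain groups C_0 ≅ Z^7, C_1 ≅ Z^9, C_2 ≅ Z^1.

Boundary ∂_1: C_1 → C_0 is given by ∂[p,q] = [q] − [p]. For instance
  ∂ab = b − a.
As a 7×9 matrix over Z this has rank 6, with invariant factors (1,1,1,1,1,1).

Boundary ∂_2: C_2 → C_1 sends each 2-simplex [p,q,r] to [q,r] − [p,r] + [p,q]. For instance
  ∂dfg = fg − dg + df.
The 9×1 boundary matrix has rank 1 and Smith normal form diag(1).

Now H_k = ker ∂_k / im ∂_{k+1}, so:

  H_0: rank C_0 − rank ∂_1 = 7 − 6 = 1, and the invariant factors of ∂_1 are all 1, so H_0 ≅ Z.
  H_1: rank ker ∂_1 − rank ∂_2 = (9 − 6) − 1 = 2, and the invariant factors of ∂_2 are all 1, so H_1 ≅ Z^2.
  H_2: rank ker ∂_2 − rank ∂_3 = (1 − 1) − 0 = 0, and there is no ∂_3, so H_2 ≅ 0.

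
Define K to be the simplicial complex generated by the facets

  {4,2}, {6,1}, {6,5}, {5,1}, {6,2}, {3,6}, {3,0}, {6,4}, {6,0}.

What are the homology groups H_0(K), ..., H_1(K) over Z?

H_0 = Z,  H_1 = Z^3.

We work with the vertex ordering 0 < 1 < 2 < 3 < 4 < 5 < 6. The simplices of K, each written with vertices in increasing order, are:

  0-simplices (7): [0], [1], [2], [3], [4], [5], [6]
  1-simplices (9): [0,3], [0,6], [1,5], [1,6], [2,4], [2,6], [3,6], [4,6], [5,6]

giving chain groups C_0 ≅ Z^7, C_1 ≅ Z^9.

Boundary ∂_1: C_1 → C_0 sends each edge [p,q] (with p < q) to q − p.
The 7×9 boundary matrix has rank 6 and Smith normal form diag(1,1,1,1,1,1).

Now H_k = ker ∂_k / im ∂_{k+1}, so:

  H_0: rank C_0 − rank ∂_1 = 7 − 6 = 1, and the invariant factors of ∂_1 are all 1, so H_0 = Z.
  H_1: rank ker ∂_1 − rank ∂_2 = (9 − 6) − 0 = 3, and there is no ∂_2, so H_1 = Z^3.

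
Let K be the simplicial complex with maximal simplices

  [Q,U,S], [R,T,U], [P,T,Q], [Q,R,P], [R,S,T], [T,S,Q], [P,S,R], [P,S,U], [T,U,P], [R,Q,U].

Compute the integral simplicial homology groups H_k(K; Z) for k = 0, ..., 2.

We work with the vertex ordering P < Q < R < S < T < U. The simplices of K, each written with vertices in increasing order, are:

  0-simplices (6): P, Q, R, S, T, U
  1-simplices (15): PQ, PR, PS, PT, PU, QR, QS, QT, QU, RS, RT, RU, ST, SU, TU
  2-simplices (10): PQR, PQT, PRS, PSU, PTU, QRU, QST, QSU, RST, RTU

Hence C_0 ≅ Z^6, C_1 ≅ Z^15, C_2 ≅ Z^10.

Boundary ∂_1: C_1 → C_0 is given by ∂[p,q] = [q] − [p]. For instance
  ∂QR = R − Q.
The resulting 6×15 matrix has rank 5, and its Smith normal form has invariant factors (1,1,1,1,1).

The boundary map ∂_2: C_2 → C_1 maps a triangle to the signed sum of its edges. For instance
  ∂QST = ST − QT + QS,
  ∂PTU = TU − PU + PT.
This gives a 15×10 integer matrix of rank 10; reducing to Smith normal form yields diagonal entries (1,1,1,1,1,1,1,1,1,2).

Reading off H_k = ker ∂_k / im ∂_{k+1}:

  H_0: rank C_0 − rank ∂_1 = 6 − 5 = 1, and the invariant factors of ∂_1 are all 1, so H_0 ≅ Z.
  H_1: rank ker ∂_1 − rank ∂_2 = (15 − 5) − 10 = 0, and ∂_2 has invariant factor 2 > 1, so H_1 ≅ Z/2.
  H_2: rank ker ∂_2 − rank ∂_3 = (10 − 10) − 0 = 0, and there is no ∂_3, so H_2 ≅ 0.

(K is a triangulation of the real projective plane RP^2.)

H_0 = Z,  H_1 = Z/2,  H_2 = 0.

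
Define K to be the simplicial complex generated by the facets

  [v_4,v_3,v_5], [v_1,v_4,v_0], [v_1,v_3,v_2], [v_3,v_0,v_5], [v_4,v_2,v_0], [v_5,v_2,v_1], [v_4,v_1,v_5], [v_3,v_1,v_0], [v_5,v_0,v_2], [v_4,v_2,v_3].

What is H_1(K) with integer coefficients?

Order the vertices as v_0 < v_1 < v_2 < v_3 < v_4 < v_5. Listing each simplex with vertices in this order, K has dimension 2 with simplices:

  0-simplices (6): [v_0], [v_1], [v_2], [v_3], [v_4], [v_5]
  1-simplices (15): (15 of them)
  2-simplices (10): [v_0,v_1,v_3], [v_0,v_1,v_4], [v_0,v_2,v_4], [v_0,v_2,v_5], [v_0,v_3,v_5], [v_1,v_2,v_3], [v_1,v_2,v_5], [v_1,v_4,v_5], [v_2,v_3,v_4], [v_3,v_4,v_5]

giving chain groups C_0 ≅ Z^6, C_1 ≅ Z^15, C_2 ≅ Z^10.

Boundary ∂_1: C_1 → C_0 sends each edge [p,q] (with p < q) to q − p. For instance
  ∂[v_0,v_3] = [v_3] − [v_0].
The 6×15 boundary matrix has rank 5 and Smith normal form diag(1,1,1,1,1).

∂_2: C_2 → C_1 sends each 2-simplex [p,q,r] to [q,r] − [p,r] + [p,q]. For instance
  ∂[v_0,v_2,v_4] = [v_2,v_4] − [v_0,v_4] + [v_0,v_2],
  ∂[v_0,v_2,v_5] = [v_2,v_5] − [v_0,v_5] + [v_0,v_2].
As a 15×10 matrix over Z this has rank 10, with invariant factors (1,1,1,1,1,1,1,1,1,2).

Reading off H_k = ker ∂_k / im ∂_{k+1}:

  H_1: rank ker ∂_1 − rank ∂_2 = (15 − 5) − 10 = 0, and ∂_2 has invariant factor 2 > 1, so H_1 = Z/2.

H_1 = Z/2.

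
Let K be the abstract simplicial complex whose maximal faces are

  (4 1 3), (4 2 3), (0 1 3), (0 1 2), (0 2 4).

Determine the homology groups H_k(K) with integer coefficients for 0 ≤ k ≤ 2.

H_0 ≅ Z,  H_1 ≅ Z,  H_2 = 0.

Take the total order 0 < 1 < 2 < 3 < 4 on the vertex set. Then K (dimension 2) consists of the simplices:

  0-simplices (5): [0], [1], [2], [3], [4]
  1-simplices (10): [0,1], [0,2], [0,3], [0,4], [1,2], [1,3], [1,4], [2,3], [2,4], [3,4]
  2-simplices (5): [0,1,2], [0,1,3], [0,2,4], [1,3,4], [2,3,4]

giving chain groups C_0 ≅ Z^5, C_1 ≅ Z^10, C_2 ≅ Z^5.

Boundary ∂_1: C_1 → C_0 sends each edge [p,q] (with p < q) to q − p. For instance
  ∂[1,2] = [2] − [1].
The 5×10 boundary matrix has rank 4 and Smith normal form diag(1,1,1,1).

∂_2: C_2 → C_1 sends each 2-simplex [p,q,r] to [q,r] − [p,r] + [p,q]. For instance
  ∂[0,1,2] = [1,2] − [0,2] + [0,1],
  ∂[1,3,4] = [3,4] − [1,4] + [1,3].
This gives a 10×5 integer matrix of rank 5; reducing to Smith normal form yields diagonal entries (1,1,1,1,1).

From H_k ≅ ker(∂_k) / im(∂_{k+1}) we obtain:

  H_0: rank C_0 − rank ∂_1 = 5 − 4 = 1, and the invariant factors of ∂_1 are all 1, so H_0 = Z.
  H_1: rank ker ∂_1 − rank ∂_2 = (10 − 4) − 5 = 1, and the invariant factors of ∂_2 are all 1, so H_1 = Z.
  H_2: rank ker ∂_2 − rank ∂_3 = (5 − 5) − 0 = 0, and there is no ∂_3, so H_2 = 0.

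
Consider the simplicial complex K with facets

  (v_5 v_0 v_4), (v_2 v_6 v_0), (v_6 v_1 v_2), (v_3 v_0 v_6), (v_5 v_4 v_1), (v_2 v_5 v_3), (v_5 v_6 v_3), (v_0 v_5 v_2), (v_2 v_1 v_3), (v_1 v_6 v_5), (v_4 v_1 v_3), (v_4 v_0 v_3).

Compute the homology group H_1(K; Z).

H_1 = Z/2.

K has 7 vertices, 18 edges, 12 triangles.
rank ∂_1 = 6, rank ∂_2 = 12 ⇒ b_1 = 18 − 6 − 12 = 0; ∂_2 has invariant factor(s) [2] giving torsion. So H_1 ≅ Z/2.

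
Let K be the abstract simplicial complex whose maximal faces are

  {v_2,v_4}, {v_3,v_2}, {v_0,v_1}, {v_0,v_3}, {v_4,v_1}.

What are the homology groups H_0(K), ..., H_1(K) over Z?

We work with the vertex ordering v_0 < v_1 < v_2 < v_3 < v_4. The simplices of K, each written with vertices in increasing order, are:

  0-simplices (5): [v_0], [v_1], [v_2], [v_3], [v_4]
  1-simplices (5): [v_0,v_1], [v_0,v_3], [v_1,v_4], [v_2,v_3], [v_2,v_4]

Hence C_0 ≅ Z^5, C_1 ≅ Z^5.

∂_1: C_1 → C_0 sends each edge [p,q] (with p < q) to q − p.
This gives a 5×5 integer matrix of rank 4; reducing to Smith normal form yields diagonal entries (1,1,1,1).

Computing H_k = (kernel of ∂_k) / (image of ∂_{k+1}):

  H_0: rank C_0 − rank ∂_1 = 5 − 4 = 1, and the invariant factors of ∂_1 are all 1, so H_0 = Z.
  H_1: rank ker ∂_1 − rank ∂_2 = (5 − 4) − 0 = 1, and there is no ∂_2, so H_1 = Z.

As a check, the Euler characteristic is 5 − 5 = 0, which agrees with 1 − 1 = 0.

H_0 = Z,  H_1 = Z.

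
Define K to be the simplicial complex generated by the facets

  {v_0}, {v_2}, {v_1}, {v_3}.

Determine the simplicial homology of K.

H_0 ≅ Z^4.

Fix the vertex order v_0 < v_1 < v_2 < v_3 and write every simplex with vertices in increasing order. Then dim K = 0 and the simplices of K are:

  0-simplices (4): [v_0], [v_1], [v_2], [v_3]

so the chain groups are C_0 ≅ Z^4.

Computing H_k = (kernel of ∂_k) / (image of ∂_{k+1}):

  H_0: rank C_0 − rank ∂_1 = 4 − 0 = 4, and there is no ∂_1, so H_0 ≅ Z^4.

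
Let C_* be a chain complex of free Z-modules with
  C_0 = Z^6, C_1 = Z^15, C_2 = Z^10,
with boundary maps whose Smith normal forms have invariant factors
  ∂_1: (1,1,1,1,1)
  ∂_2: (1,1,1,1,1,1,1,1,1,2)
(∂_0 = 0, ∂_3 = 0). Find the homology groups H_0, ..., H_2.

H_0 = Z,  H_1 = Z/2Z,  H_2 = 0.

H_0: b_0 = 6 − 0 − 5 = 1; torsion from ∂_1 factors > 1: none. So H_0 = Z.
H_1: b_1 = 15 − 5 − 10 = 0; torsion from ∂_2 factors > 1: [2]. So H_1 = Z/2Z.
H_2: b_2 = 10 − 10 − 0 = 0; torsion from ∂_3 factors > 1: none. So H_2 = 0.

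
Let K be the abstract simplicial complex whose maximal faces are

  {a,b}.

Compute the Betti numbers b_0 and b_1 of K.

b_0 = 1, b_1 = 0.

K has 2 vertices, 1 edge.
rank ∂_0 = 0, rank ∂_1 = 1 ⇒ b_0 = 2 − 0 − 1 = 1; all invariant factors of ∂_1 are 1 so no torsion. So H_0 ≅ Z.
rank ∂_1 = 1, rank ∂_2 = 0 ⇒ b_1 = 1 − 1 − 0 = 0. So H_1 ≅ 0.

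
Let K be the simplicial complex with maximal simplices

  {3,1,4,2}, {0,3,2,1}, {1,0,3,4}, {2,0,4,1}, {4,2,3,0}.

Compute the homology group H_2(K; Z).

We work with the vertex ordering 0 < 1 < 2 < 3 < 4. The simplices of K, each written with vertices in increasing order, are:

  0-simplices (5): [0], [1], [2], [3], [4]
  1-simplices (10): [0,1], [0,2], [0,3], [0,4], [1,2], [1,3], [1,4], [2,3], [2,4], [3,4]
  2-simplices (10): [0,1,2], [0,1,3], [0,1,4], [0,2,3], [0,2,4], [0,3,4], [1,2,3], [1,2,4], [1,3,4], [2,3,4]
  3-simplices (5): [0,1,2,3], [0,1,2,4], [0,1,3,4], [0,2,3,4], [1,2,3,4]

so the chain groups are C_0 ≅ Z^5, C_1 ≅ Z^10, C_2 ≅ Z^10, C_3 ≅ Z^5.

∂_1: C_1 → C_0 is given by ∂[p,q] = [q] − [p]. For instance
  ∂[2,4] = [4] − [2].
As a 5×10 matrix over Z this has rank 4, with invariant factors (1,1,1,1).

∂_2: C_2 → C_1 acts by ∂[p,q,r] = [q,r] − [p,r] + [p,q]. For instance
  ∂[1,2,4] = [2,4] − [1,4] + [1,2],
  ∂[1,2,3] = [2,3] − [1,3] + [1,2].
As a 10×10 matrix over Z this has rank 6, with invariant factors (1,1,1,1,1,1).

∂_3: C_3 → C_2 sends each 3-simplex σ to the alternating sum Σ_i (−1)^i (σ with its i-th vertex removed). For instance
  ∂[0,1,2,4] = [1,2,4] − [0,2,4] + [0,1,4] − [0,1,2],
  ∂[0,1,3,4] = [1,3,4] − [0,3,4] + [0,1,4] − [0,1,3].
This gives a 10×5 integer matrix of rank 4; reducing to Smith normal form yields diagonal entries (1,1,1,1).

Now H_k = ker ∂_k / im ∂_{k+1}, so:

  H_2: rank ker ∂_2 − rank ∂_3 = (10 − 6) − 4 = 0, and the invariant factors of ∂_3 are all 1, so H_2 = 0.

H_2 = 0.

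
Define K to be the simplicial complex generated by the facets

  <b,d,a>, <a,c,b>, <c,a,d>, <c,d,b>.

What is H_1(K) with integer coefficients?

K has 4 vertices, 6 edges, 4 triangles.
rank ∂_1 = 3, rank ∂_2 = 3 ⇒ b_1 = 6 − 3 − 3 = 0; all invariant factors of ∂_2 are 1 so no torsion. So H_1 = 0.

H_1 = 0.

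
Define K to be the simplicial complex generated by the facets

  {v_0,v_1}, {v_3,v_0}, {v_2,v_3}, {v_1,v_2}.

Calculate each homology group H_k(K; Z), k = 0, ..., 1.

We work with the vertex ordering v_0 < v_1 < v_2 < v_3. The simplices of K, each written with vertices in increasing order, are:

  0-simplices (4): [v_0], [v_1], [v_2], [v_3]
  1-simplices (4): [v_0,v_1], [v_0,v_3], [v_1,v_2], [v_2,v_3]

giving chain groups C_0 ≅ Z^4, C_1 ≅ Z^4.

The boundary map ∂_1: C_1 → C_0 maps an edge to its endpoints' difference, ∂[p,q] = q − p.
As a 4×4 matrix over Z this has rank 3, with invariant factors (1,1,1).

Now H_k = ker ∂_k / im ∂_{k+1}, so:

  H_0: rank C_0 − rank ∂_1 = 4 − 3 = 1, and the invariant factors of ∂_1 are all 1, so H_0 = Z.
  H_1: rank ker ∂_1 − rank ∂_2 = (4 − 3) − 0 = 1, and there is no ∂_2, so H_1 = Z.

H_0 ≅ Z,  H_1 ≅ Z.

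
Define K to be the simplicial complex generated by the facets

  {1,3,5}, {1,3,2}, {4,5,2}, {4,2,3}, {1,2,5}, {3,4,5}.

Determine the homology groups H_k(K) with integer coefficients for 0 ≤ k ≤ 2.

H_0 ≅ Z,  H_1 = 0,  H_2 ≅ Z.

K has 5 vertices, 9 edges, 6 triangles.
rank ∂_0 = 0, rank ∂_1 = 4 ⇒ b_0 = 5 − 0 − 4 = 1; all invariant factors of ∂_1 are 1 so no torsion. So H_0 = Z.
rank ∂_1 = 4, rank ∂_2 = 5 ⇒ b_1 = 9 − 4 − 5 = 0; all invariant factors of ∂_2 are 1 so no torsion. So H_1 = 0.
rank ∂_2 = 5, rank ∂_3 = 0 ⇒ b_2 = 6 − 5 − 0 = 1. So H_2 = Z.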